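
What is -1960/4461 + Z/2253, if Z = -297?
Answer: -1913599/3350211 ≈ -0.57119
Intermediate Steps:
-1960/4461 + Z/2253 = -1960/4461 - 297/2253 = -1960*1/4461 - 297*1/2253 = -1960/4461 - 99/751 = -1913599/3350211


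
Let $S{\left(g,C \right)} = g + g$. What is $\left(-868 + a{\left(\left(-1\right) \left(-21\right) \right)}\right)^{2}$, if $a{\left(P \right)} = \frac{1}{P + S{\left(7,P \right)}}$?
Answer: $\frac{922883641}{1225} \approx 7.5337 \cdot 10^{5}$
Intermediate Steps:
$S{\left(g,C \right)} = 2 g$
$a{\left(P \right)} = \frac{1}{14 + P}$ ($a{\left(P \right)} = \frac{1}{P + 2 \cdot 7} = \frac{1}{P + 14} = \frac{1}{14 + P}$)
$\left(-868 + a{\left(\left(-1\right) \left(-21\right) \right)}\right)^{2} = \left(-868 + \frac{1}{14 - -21}\right)^{2} = \left(-868 + \frac{1}{14 + 21}\right)^{2} = \left(-868 + \frac{1}{35}\right)^{2} = \left(- \frac{30379}{35}\right)^{2} = \frac{922883641}{1225}$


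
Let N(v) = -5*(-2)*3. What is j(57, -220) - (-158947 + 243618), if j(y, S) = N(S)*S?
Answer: -91271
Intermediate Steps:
N(v) = 30 (N(v) = 10*3 = 30)
j(y, S) = 30*S
j(57, -220) - (-158947 + 243618) = 30*(-220) - (-158947 + 243618) = -6600 - 1*84671 = -6600 - 84671 = -91271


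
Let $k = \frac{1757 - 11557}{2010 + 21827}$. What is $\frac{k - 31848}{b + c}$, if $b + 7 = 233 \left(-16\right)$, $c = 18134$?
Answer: $- \frac{759170576}{343228963} \approx -2.2118$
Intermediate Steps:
$k = - \frac{9800}{23837} \approx -0.41113$
$b = -3735$ ($b = -7 + 233 \left(-16\right) = -7 - 3728 = -3735$)
$\frac{k - 31848}{b + c} = \frac{- \frac{9800}{23837} - 31848}{-3735 + 18134} = - \frac{759170576}{23837 \cdot 14399} = \left(- \frac{759170576}{23837}\right) \frac{1}{14399} = - \frac{759170576}{343228963}$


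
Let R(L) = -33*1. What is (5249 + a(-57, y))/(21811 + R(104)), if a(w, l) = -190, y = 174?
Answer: 5059/21778 ≈ 0.23230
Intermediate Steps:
R(L) = -33
(5249 + a(-57, y))/(21811 + R(104)) = (5249 - 190)/(21811 - 33) = 5059/21778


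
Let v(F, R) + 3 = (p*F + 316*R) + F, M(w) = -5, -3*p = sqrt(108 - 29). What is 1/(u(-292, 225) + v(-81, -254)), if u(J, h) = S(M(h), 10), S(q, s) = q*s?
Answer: -80398/6463780813 - 27*sqrt(79)/6463780813 ≈ -1.2475e-5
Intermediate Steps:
p = -sqrt(79)/3 (p = -sqrt(108 - 29)/3 = -sqrt(79)/3 ≈ -2.9627)
v(F, R) = -3 + F + 316*R - F*sqrt(79)/3 (v(F, R) = -3 + (((-sqrt(79)/3)*F + 316*R) + F) = -3 + ((-F*sqrt(79)/3 + 316*R) + F) = -3 + ((316*R - F*sqrt(79)/3) + F) = -3 + (F + 316*R - F*sqrt(79)/3) = -3 + F + 316*R - F*sqrt(79)/3)
u(J, h) = -50 (u(J, h) = -5*10 = -50)
1/(u(-292, 225) + v(-81, -254)) = 1/(-50 + (-3 - 81 + 316*(-254) - 1/3*(-81)*sqrt(79))) = 1/(-50 + (-3 - 81 - 80264 + 27*sqrt(79))) = 1/(-50 + (-80348 + 27*sqrt(79))) = 1/(-80398 + 27*sqrt(79))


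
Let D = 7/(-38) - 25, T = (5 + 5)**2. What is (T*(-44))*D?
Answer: 2105400/19 ≈ 1.1081e+5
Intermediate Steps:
T = 100 (T = 10**2 = 100)
D = -957/38 (D = 7*(-1/38) - 25 = -7/38 - 25 = -957/38 ≈ -25.184)
(T*(-44))*D = (100*(-44))*(-957/38) = -4400*(-957/38) = 2105400/19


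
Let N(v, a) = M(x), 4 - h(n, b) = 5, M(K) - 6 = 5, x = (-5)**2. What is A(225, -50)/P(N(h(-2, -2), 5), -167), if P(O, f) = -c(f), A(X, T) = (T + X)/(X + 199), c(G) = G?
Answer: 175/70808 ≈ 0.0024715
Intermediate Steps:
x = 25
M(K) = 11 (M(K) = 6 + 5 = 11)
A(X, T) = (T + X)/(199 + X)
h(n, b) = -1 (h(n, b) = 4 - 1*5 = 4 - 5 = -1)
N(v, a) = 11
P(O, f) = -f
A(225, -50)/P(N(h(-2, -2), 5), -167) = ((-50 + 225)/(199 + 225))/((-1*(-167))) = (175/424)/167 = ((1/424)*175)*(1/167) = (175/424)*(1/167) = 175/70808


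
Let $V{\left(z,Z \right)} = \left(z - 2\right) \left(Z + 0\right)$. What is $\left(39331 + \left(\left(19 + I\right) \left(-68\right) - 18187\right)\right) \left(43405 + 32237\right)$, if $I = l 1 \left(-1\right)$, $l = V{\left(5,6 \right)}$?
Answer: $1594230792$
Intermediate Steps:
$V{\left(z,Z \right)} = Z \left(-2 + z\right)$ ($V{\left(z,Z \right)} = \left(-2 + z\right) Z = Z \left(-2 + z\right)$)
$l = 18$ ($l = 6 \left(-2 + 5\right) = 6 \cdot 3 = 18$)
$I = -18$ ($I = 18 \cdot 1 \left(-1\right) = 18 \left(-1\right) = -18$)
$\left(39331 + \left(\left(19 + I\right) \left(-68\right) - 18187\right)\right) \left(43405 + 32237\right) = \left(39331 - \left(18187 - \left(19 - 18\right) \left(-68\right)\right)\right) \left(43405 + 32237\right) = \left(39331 + \left(1 \left(-68\right) - 18187\right)\right) 75642 = \left(39331 - 18255\right) 75642 = 21076 \cdot 75642 = 1594230792$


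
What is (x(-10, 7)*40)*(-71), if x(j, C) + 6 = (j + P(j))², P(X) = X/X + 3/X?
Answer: -1142958/5 ≈ -2.2859e+5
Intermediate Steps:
P(X) = 1 + 3/X
x(j, C) = -6 + (j + (3 + j)/j)²
(x(-10, 7)*40)*(-71) = ((-6 + (3 - 10 + (-10)²)²/(-10)²)*40)*(-71) = ((-6 + (3 - 10 + 100)²/100)*40)*(-71) = ((-6 + (1/100)*93²)*40)*(-71) = ((-6 + (1/100)*8649)*40)*(-71) = ((-6 + 8649/100)*40)*(-71) = ((8049/100)*40)*(-71) = (16098/5)*(-71) = -1142958/5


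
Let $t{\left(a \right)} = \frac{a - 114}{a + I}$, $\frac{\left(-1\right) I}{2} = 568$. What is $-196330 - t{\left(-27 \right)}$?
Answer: $- \frac{228331931}{1163} \approx -1.9633 \cdot 10^{5}$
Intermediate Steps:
$I = -1136$ ($I = \left(-2\right) 568 = -1136$)
$t{\left(a \right)} = \frac{-114 + a}{-1136 + a}$ ($t{\left(a \right)} = \frac{a - 114}{a - 1136} = \frac{-114 + a}{-1136 + a}$)
$-196330 - t{\left(-27 \right)} = -196330 - \frac{-114 - 27}{-1136 - 27} = -196330 - \frac{1}{-1163} \left(-141\right) = -196330 - \left(- \frac{1}{1163}\right) \left(-141\right) = -196330 - \frac{141}{1163} = - \frac{228331931}{1163}$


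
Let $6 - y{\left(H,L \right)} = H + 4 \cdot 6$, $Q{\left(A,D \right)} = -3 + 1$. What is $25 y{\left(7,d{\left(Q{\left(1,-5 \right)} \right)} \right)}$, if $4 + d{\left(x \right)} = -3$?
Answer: $-625$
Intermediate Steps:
$Q{\left(A,D \right)} = -2$
$d{\left(x \right)} = -7$ ($d{\left(x \right)} = -4 - 3 = -7$)
$y{\left(H,L \right)} = -18 - H$ ($y{\left(H,L \right)} = 6 - \left(H + 4 \cdot 6\right) = 6 - \left(H + 24\right) = 6 - \left(24 + H\right) = -18 - H$)
$25 y{\left(7,d{\left(Q{\left(1,-5 \right)} \right)} \right)} = 25 \left(-18 - 7\right) = 25 \left(-25\right) = -625$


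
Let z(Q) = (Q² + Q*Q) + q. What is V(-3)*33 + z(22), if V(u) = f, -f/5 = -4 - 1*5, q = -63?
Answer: 2390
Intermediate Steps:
f = 45 (f = -5*(-4 - 1*5) = -5*(-4 - 5) = -5*(-9) = 45)
V(u) = 45
z(Q) = -63 + 2*Q² (z(Q) = (Q² + Q*Q) - 63 = (Q² + Q²) - 63 = 2*Q² - 63 = -63 + 2*Q²)
V(-3)*33 + z(22) = 45*33 + (-63 + 2*22²) = 1485 + (-63 + 2*484) = 1485 + (-63 + 968) = 1485 + 905 = 2390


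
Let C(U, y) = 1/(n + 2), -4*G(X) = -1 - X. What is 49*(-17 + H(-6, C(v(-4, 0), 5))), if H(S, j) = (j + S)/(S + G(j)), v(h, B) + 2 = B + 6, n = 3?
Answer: -44639/57 ≈ -783.14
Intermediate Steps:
G(X) = ¼ + X/4 (G(X) = -(-1 - X)/4 = ¼ + X/4)
v(h, B) = 4 + B (v(h, B) = -2 + (B + 6) = -2 + (6 + B) = 4 + B)
C(U, y) = ⅕ (C(U, y) = 1/(3 + 2) = 1/5 = ⅕)
H(S, j) = (S + j)/(¼ + S + j/4) (H(S, j) = (j + S)/(S + (¼ + j/4)) = (S + j)/(¼ + S + j/4))
49*(-17 + H(-6, C(v(-4, 0), 5))) = 49*(-17 + 4*(-6 + ⅕)/(1 + ⅕ + 4*(-6))) = 49*(-17 + 4*(-29/5)/(1 + ⅕ - 24)) = 49*(-17 + 4*(-29/5)/(-114/5)) = 49*(-17 + 4*(-5/114)*(-29/5)) = 49*(-17 + 58/57) = 49*(-911/57) = -44639/57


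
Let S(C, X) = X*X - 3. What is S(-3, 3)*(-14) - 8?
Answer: -92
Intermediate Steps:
S(C, X) = -3 + X² (S(C, X) = X² - 3 = -3 + X²)
S(-3, 3)*(-14) - 8 = (-3 + 3²)*(-14) - 8 = (-3 + 9)*(-14) - 8 = 6*(-14) - 8 = -84 - 8 = -92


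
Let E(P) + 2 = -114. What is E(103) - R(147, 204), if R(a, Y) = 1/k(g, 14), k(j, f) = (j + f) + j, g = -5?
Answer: -465/4 ≈ -116.25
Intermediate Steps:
k(j, f) = f + 2*j (k(j, f) = (f + j) + j = f + 2*j)
R(a, Y) = ¼ (R(a, Y) = 1/(14 + 2*(-5)) = 1/(14 - 10) = 1/4 = ¼)
E(P) = -116 (E(P) = -2 - 114 = -116)
E(103) - R(147, 204) = -116 - 1*¼ = -116 - ¼ = -465/4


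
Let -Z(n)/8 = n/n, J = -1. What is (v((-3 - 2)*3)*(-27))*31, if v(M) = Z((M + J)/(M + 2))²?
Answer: -53568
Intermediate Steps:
Z(n) = -8 (Z(n) = -8*n/n = -8*1 = -8)
v(M) = 64 (v(M) = (-8)² = 64)
(v((-3 - 2)*3)*(-27))*31 = (64*(-27))*31 = -1728*31 = -53568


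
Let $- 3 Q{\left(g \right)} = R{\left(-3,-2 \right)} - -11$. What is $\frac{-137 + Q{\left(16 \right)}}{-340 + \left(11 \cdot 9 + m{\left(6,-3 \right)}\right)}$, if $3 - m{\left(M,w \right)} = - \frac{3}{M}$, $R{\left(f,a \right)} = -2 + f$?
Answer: $\frac{278}{475} \approx 0.58526$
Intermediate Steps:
$m{\left(M,w \right)} = 3 + \frac{3}{M}$ ($m{\left(M,w \right)} = 3 - - \frac{3}{M} = 3 + \frac{3}{M}$)
$Q{\left(g \right)} = -2$ ($Q{\left(g \right)} = - \frac{\left(-2 - 3\right) - -11}{3} = - \frac{-5 + 11}{3} = \left(- \frac{1}{3}\right) 6 = -2$)
$\frac{-137 + Q{\left(16 \right)}}{-340 + \left(11 \cdot 9 + m{\left(6,-3 \right)}\right)} = \frac{-137 - 2}{-340 + \left(11 \cdot 9 + \left(3 + \frac{3}{6}\right)\right)} = - \frac{139}{-340 + \left(99 + \left(3 + 3 \cdot \frac{1}{6}\right)\right)} = - \frac{139}{-340 + \left(99 + \left(3 + \frac{1}{2}\right)\right)} = - \frac{139}{-340 + \left(99 + \frac{7}{2}\right)} = - \frac{139}{-340 + \frac{205}{2}} = - \frac{139}{- \frac{475}{2}} = \left(-139\right) \left(- \frac{2}{475}\right) = \frac{278}{475}$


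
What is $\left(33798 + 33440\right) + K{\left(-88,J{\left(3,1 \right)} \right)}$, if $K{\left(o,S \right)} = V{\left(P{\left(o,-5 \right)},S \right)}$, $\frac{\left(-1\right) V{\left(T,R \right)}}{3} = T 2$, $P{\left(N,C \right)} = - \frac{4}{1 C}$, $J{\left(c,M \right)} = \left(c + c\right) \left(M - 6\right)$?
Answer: $\frac{336166}{5} \approx 67233.0$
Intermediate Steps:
$J{\left(c,M \right)} = 2 c \left(-6 + M\right)$
$P{\left(N,C \right)} = - \frac{4}{C}$
$V{\left(T,R \right)} = - 6 T$ ($V{\left(T,R \right)} = - 3 T 2 = - 3 \cdot 2 T = - 6 T$)
$K{\left(o,S \right)} = - \frac{24}{5}$ ($K{\left(o,S \right)} = - 6 \left(- \frac{4}{-5}\right) = - 6 \left(\left(-4\right) \left(- \frac{1}{5}\right)\right) = \left(-6\right) \frac{4}{5} = - \frac{24}{5}$)
$\left(33798 + 33440\right) + K{\left(-88,J{\left(3,1 \right)} \right)} = \left(33798 + 33440\right) - \frac{24}{5} = 67238 - \frac{24}{5} = \frac{336166}{5}$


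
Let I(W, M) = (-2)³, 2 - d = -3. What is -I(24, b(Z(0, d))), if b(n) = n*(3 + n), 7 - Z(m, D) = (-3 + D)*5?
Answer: 8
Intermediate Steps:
d = 5 (d = 2 - 1*(-3) = 2 + 3 = 5)
Z(m, D) = 22 - 5*D (Z(m, D) = 7 - (-3 + D)*5 = 7 - (-15 + 5*D) = 7 + (15 - 5*D) = 22 - 5*D)
I(W, M) = -8
-I(24, b(Z(0, d))) = -1*(-8) = 8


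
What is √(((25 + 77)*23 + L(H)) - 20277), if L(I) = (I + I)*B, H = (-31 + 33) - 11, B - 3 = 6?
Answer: I*√18093 ≈ 134.51*I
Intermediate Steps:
B = 9 (B = 3 + 6 = 9)
H = -9 (H = 2 - 11 = -9)
L(I) = 18*I (L(I) = (I + I)*9 = (2*I)*9 = 18*I)
√(((25 + 77)*23 + L(H)) - 20277) = √(((25 + 77)*23 + 18*(-9)) - 20277) = √((102*23 - 162) - 20277) = √((2346 - 162) - 20277) = √(2184 - 20277) = √(-18093) = I*√18093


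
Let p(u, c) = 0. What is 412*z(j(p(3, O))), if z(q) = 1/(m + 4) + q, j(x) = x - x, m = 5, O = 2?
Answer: 412/9 ≈ 45.778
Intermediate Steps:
j(x) = 0
z(q) = ⅑ + q (z(q) = 1/(5 + 4) + q = 1/9 + q = ⅑ + q)
412*z(j(p(3, O))) = 412*(⅑ + 0) = 412*(⅑) = 412/9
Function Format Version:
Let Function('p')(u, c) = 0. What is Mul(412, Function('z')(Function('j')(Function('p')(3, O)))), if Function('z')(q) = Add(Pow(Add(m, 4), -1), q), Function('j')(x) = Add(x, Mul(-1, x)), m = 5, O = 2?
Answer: Rational(412, 9) ≈ 45.778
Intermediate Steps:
Function('j')(x) = 0
Function('z')(q) = Add(Rational(1, 9), q) (Function('z')(q) = Add(Pow(Add(5, 4), -1), q) = Add(Pow(9, -1), q) = Add(Rational(1, 9), q))
Mul(412, Function('z')(Function('j')(Function('p')(3, O)))) = Mul(412, Add(Rational(1, 9), 0)) = Mul(412, Rational(1, 9)) = Rational(412, 9)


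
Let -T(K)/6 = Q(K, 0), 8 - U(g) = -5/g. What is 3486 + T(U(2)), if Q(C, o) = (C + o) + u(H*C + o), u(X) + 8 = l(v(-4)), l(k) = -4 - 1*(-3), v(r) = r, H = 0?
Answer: 3477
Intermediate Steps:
U(g) = 8 + 5/g (U(g) = 8 - (-5)/g = 8 + 5/g)
l(k) = -1 (l(k) = -4 + 3 = -1)
u(X) = -9 (u(X) = -8 - 1 = -9)
Q(C, o) = -9 + C + o (Q(C, o) = (C + o) - 9 = -9 + C + o)
T(K) = 54 - 6*K (T(K) = -6*(-9 + K + 0) = -6*(-9 + K) = 54 - 6*K)
3486 + T(U(2)) = 3486 + (54 - 6*(8 + 5/2)) = 3486 + (54 - 6*21/2) = 3486 + (54 - 63) = 3486 - 9 = 3477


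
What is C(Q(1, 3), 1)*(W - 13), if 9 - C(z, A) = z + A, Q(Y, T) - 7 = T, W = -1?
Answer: 28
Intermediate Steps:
Q(Y, T) = 7 + T
C(z, A) = 9 - A - z (C(z, A) = 9 - (z + A) = 9 - (A + z) = 9 + (-A - z) = 9 - A - z)
C(Q(1, 3), 1)*(W - 13) = (9 - 1*1 - (7 + 3))*(-1 - 13) = (9 - 1 - 1*10)*(-14) = (9 - 1 - 10)*(-14) = -2*(-14) = 28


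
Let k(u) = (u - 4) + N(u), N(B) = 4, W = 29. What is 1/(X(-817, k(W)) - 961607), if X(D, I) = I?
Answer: -1/961578 ≈ -1.0400e-6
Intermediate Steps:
k(u) = u (k(u) = (u - 4) + 4 = (-4 + u) + 4 = u)
1/(X(-817, k(W)) - 961607) = 1/(29 - 961607) = 1/(-961578) = -1/961578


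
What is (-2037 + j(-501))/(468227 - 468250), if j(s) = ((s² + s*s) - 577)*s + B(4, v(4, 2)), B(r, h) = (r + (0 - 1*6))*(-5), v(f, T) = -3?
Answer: 251215952/23 ≈ 1.0922e+7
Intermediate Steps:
B(r, h) = 30 - 5*r (B(r, h) = (r + (0 - 6))*(-5) = (r - 6)*(-5) = (-6 + r)*(-5) = 30 - 5*r)
j(s) = 10 + s*(-577 + 2*s²) (j(s) = ((s² + s*s) - 577)*s + (30 - 5*4) = ((s² + s²) - 577)*s + (30 - 20) = (2*s² - 577)*s + 10 = (-577 + 2*s²)*s + 10 = s*(-577 + 2*s²) + 10 = 10 + s*(-577 + 2*s²))
(-2037 + j(-501))/(468227 - 468250) = (-2037 + (10 - 577*(-501) + 2*(-501)³))/(468227 - 468250) = (-2037 + (10 + 289077 + 2*(-125751501)))/(-23) = (-2037 + (10 + 289077 - 251503002))*(-1/23) = (-2037 - 251213915)*(-1/23) = -251215952*(-1/23) = 251215952/23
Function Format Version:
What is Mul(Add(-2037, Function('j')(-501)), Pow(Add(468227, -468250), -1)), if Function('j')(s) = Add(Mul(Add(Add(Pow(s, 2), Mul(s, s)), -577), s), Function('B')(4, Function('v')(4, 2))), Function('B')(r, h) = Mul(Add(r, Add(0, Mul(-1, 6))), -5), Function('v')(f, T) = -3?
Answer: Rational(251215952, 23) ≈ 1.0922e+7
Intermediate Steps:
Function('B')(r, h) = Add(30, Mul(-5, r)) (Function('B')(r, h) = Mul(Add(r, Add(0, -6)), -5) = Mul(Add(r, -6), -5) = Mul(Add(-6, r), -5) = Add(30, Mul(-5, r)))
Function('j')(s) = Add(10, Mul(s, Add(-577, Mul(2, Pow(s, 2))))) (Function('j')(s) = Add(Mul(Add(Add(Pow(s, 2), Mul(s, s)), -577), s), Add(30, Mul(-5, 4))) = Add(Mul(Add(Add(Pow(s, 2), Pow(s, 2)), -577), s), Add(30, -20)) = Add(Mul(Add(Mul(2, Pow(s, 2)), -577), s), 10) = Add(Mul(Add(-577, Mul(2, Pow(s, 2))), s), 10) = Add(Mul(s, Add(-577, Mul(2, Pow(s, 2)))), 10) = Add(10, Mul(s, Add(-577, Mul(2, Pow(s, 2))))))
Mul(Add(-2037, Function('j')(-501)), Pow(Add(468227, -468250), -1)) = Mul(Add(-2037, Add(10, Mul(-577, -501), Mul(2, Pow(-501, 3)))), Pow(Add(468227, -468250), -1)) = Mul(Add(-2037, Add(10, 289077, Mul(2, -125751501))), Pow(-23, -1)) = Mul(Add(-2037, Add(10, 289077, -251503002)), Rational(-1, 23)) = Mul(Add(-2037, -251213915), Rational(-1, 23)) = Mul(-251215952, Rational(-1, 23)) = Rational(251215952, 23)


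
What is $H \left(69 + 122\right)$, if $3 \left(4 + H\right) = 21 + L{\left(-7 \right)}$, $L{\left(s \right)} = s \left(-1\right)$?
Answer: $\frac{3056}{3} \approx 1018.7$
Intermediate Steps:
$L{\left(s \right)} = - s$
$H = \frac{16}{3}$ ($H = -4 + \frac{21 - -7}{3} = -4 + \frac{21 + 7}{3} = -4 + \frac{1}{3} \cdot 28 = -4 + \frac{28}{3} = \frac{16}{3} \approx 5.3333$)
$H \left(69 + 122\right) = \frac{16 \left(69 + 122\right)}{3} = \frac{16}{3} \cdot 191 = \frac{3056}{3}$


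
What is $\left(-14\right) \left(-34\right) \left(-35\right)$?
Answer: $-16660$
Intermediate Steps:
$\left(-14\right) \left(-34\right) \left(-35\right) = 476 \left(-35\right) = -16660$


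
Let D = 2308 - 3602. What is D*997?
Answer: -1290118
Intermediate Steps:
D = -1294
D*997 = -1294*997 = -1290118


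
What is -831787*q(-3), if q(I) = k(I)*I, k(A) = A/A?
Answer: 2495361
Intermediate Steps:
k(A) = 1
q(I) = I (q(I) = 1*I = I)
-831787*q(-3) = -831787*(-3) = 2495361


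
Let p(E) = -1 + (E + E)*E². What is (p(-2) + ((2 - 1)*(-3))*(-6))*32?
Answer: 32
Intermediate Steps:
p(E) = -1 + 2*E³ (p(E) = -1 + (2*E)*E² = -1 + 2*E³)
(p(-2) + ((2 - 1)*(-3))*(-6))*32 = ((-1 + 2*(-2)³) + ((2 - 1)*(-3))*(-6))*32 = ((-1 + 2*(-8)) + (1*(-3))*(-6))*32 = ((-1 - 16) - 3*(-6))*32 = (-17 + 18)*32 = 1*32 = 32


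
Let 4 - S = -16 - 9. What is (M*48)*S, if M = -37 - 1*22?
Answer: -82128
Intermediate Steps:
S = 29 (S = 4 - (-16 - 9) = 4 - 1*(-25) = 4 + 25 = 29)
M = -59 (M = -37 - 22 = -59)
(M*48)*S = -59*48*29 = -2832*29 = -82128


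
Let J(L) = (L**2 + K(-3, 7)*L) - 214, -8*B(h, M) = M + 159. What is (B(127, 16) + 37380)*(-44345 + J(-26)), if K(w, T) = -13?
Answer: -13014076425/8 ≈ -1.6268e+9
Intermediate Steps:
B(h, M) = -159/8 - M/8 (B(h, M) = -(M + 159)/8 = -(159 + M)/8 = -159/8 - M/8)
J(L) = -214 + L**2 - 13*L (J(L) = (L**2 - 13*L) - 214 = -214 + L**2 - 13*L)
(B(127, 16) + 37380)*(-44345 + J(-26)) = ((-159/8 - 1/8*16) + 37380)*(-44345 + (-214 + (-26)**2 - 13*(-26))) = ((-159/8 - 2) + 37380)*(-44345 + (-214 + 676 + 338)) = (-175/8 + 37380)*(-44345 + 800) = (298865/8)*(-43545) = -13014076425/8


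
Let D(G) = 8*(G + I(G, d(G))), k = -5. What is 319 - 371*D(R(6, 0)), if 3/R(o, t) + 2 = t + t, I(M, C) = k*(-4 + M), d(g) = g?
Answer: -76849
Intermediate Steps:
I(M, C) = 20 - 5*M (I(M, C) = -5*(-4 + M) = 20 - 5*M)
R(o, t) = 3/(-2 + 2*t) (R(o, t) = 3/(-2 + (t + t)) = 3/(-2 + 2*t))
D(G) = 160 - 32*G (D(G) = 8*(G + (20 - 5*G)) = 8*(20 - 4*G) = 160 - 32*G)
319 - 371*D(R(6, 0)) = 319 - 371*(160 - 48/(-1 + 0)) = 319 - 371*(160 - 48/(-1)) = 319 - 371*(160 - 48*(-1)) = 319 - 371*(160 - 32*(-3/2)) = 319 - 371*(160 + 48) = 319 - 371*208 = 319 - 77168 = -76849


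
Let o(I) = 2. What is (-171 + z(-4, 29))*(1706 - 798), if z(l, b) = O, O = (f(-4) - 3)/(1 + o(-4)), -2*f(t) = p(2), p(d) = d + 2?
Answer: -470344/3 ≈ -1.5678e+5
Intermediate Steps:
p(d) = 2 + d
f(t) = -2 (f(t) = -(2 + 2)/2 = -½*4 = -2)
O = -5/3 (O = (-2 - 3)/(1 + 2) = -5/3 ≈ -1.6667)
z(l, b) = -5/3
(-171 + z(-4, 29))*(1706 - 798) = (-171 - 5/3)*(1706 - 798) = -518/3*908 = -470344/3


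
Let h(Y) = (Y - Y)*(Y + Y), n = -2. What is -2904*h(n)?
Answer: 0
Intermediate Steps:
h(Y) = 0 (h(Y) = 0*(2*Y) = 0)
-2904*h(n) = -2904*0 = 0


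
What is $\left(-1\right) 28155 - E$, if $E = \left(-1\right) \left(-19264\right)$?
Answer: $-47419$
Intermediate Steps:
$E = 19264$
$\left(-1\right) 28155 - E = \left(-1\right) 28155 - 19264 = -28155 - 19264 = -47419$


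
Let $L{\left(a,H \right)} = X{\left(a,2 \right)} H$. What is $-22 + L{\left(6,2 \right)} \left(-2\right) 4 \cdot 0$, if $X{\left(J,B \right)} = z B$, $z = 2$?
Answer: $-22$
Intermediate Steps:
$X{\left(J,B \right)} = 2 B$
$L{\left(a,H \right)} = 4 H$ ($L{\left(a,H \right)} = 2 \cdot 2 H = 4 H$)
$-22 + L{\left(6,2 \right)} \left(-2\right) 4 \cdot 0 = -22 + 4 \cdot 2 \left(-2\right) 4 \cdot 0 = -22 + 8 \left(-2\right) 4 \cdot 0 = -22 + \left(-16\right) 4 \cdot 0 = -22 - 0 = -22 + 0 = -22$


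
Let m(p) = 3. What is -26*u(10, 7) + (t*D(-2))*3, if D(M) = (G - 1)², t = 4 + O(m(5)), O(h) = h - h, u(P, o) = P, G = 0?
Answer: -248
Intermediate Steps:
O(h) = 0
t = 4 (t = 4 + 0 = 4)
D(M) = 1 (D(M) = (0 - 1)² = (-1)² = 1)
-26*u(10, 7) + (t*D(-2))*3 = -26*10 + (4*1)*3 = -260 + 4*3 = -260 + 12 = -248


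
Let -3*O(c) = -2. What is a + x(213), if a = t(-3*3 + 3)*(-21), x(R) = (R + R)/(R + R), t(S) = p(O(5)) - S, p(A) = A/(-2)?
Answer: -118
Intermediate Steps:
O(c) = ⅔ (O(c) = -⅓*(-2) = ⅔)
p(A) = -A/2 (p(A) = A*(-½) = -A/2)
t(S) = -⅓ - S (t(S) = -½*⅔ - S = -⅓ - S)
x(R) = 1 (x(R) = (2*R)/((2*R)) = (2*R)*(1/(2*R)) = 1)
a = -119 (a = (-⅓ - (-3*3 + 3))*(-21) = (-⅓ - (-9 + 3))*(-21) = (-⅓ - 1*(-6))*(-21) = (-⅓ + 6)*(-21) = (17/3)*(-21) = -119)
a + x(213) = -119 + 1 = -118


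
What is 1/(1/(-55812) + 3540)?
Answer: 55812/197574479 ≈ 0.00028249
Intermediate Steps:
1/(1/(-55812) + 3540) = 1/(-1/55812 + 3540) = 1/(197574479/55812) = 55812/197574479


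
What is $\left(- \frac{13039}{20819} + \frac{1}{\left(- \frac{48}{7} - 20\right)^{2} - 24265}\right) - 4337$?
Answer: $- \frac{104179599978053}{24017651979} \approx -4337.6$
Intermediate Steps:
$\left(- \frac{13039}{20819} + \frac{1}{\left(- \frac{48}{7} - 20\right)^{2} - 24265}\right) - 4337 = \left(- \frac{13039}{20819} + \frac{1}{\left(- \frac{188}{7}\right)^{2} - 24265}\right) - 4337 = \left(- \frac{13039}{20819} + \frac{1}{\frac{35344}{49} - 24265}\right) - 4337 = \left(- \frac{13039}{20819} + \frac{1}{- \frac{1153641}{49}}\right) - 4337 = \left(- \frac{13039}{20819} - \frac{49}{1153641}\right) - 4337 = - \frac{15043345130}{24017651979} - 4337 = - \frac{104179599978053}{24017651979}$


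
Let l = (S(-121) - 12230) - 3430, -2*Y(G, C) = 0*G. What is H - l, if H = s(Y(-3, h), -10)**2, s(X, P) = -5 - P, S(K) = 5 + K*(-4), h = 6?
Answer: 15196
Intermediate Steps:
S(K) = 5 - 4*K
Y(G, C) = 0 (Y(G, C) = -0*G = -1/2*0 = 0)
l = -15171 (l = ((5 - 4*(-121)) - 12230) - 3430 = ((5 + 484) - 12230) - 3430 = (489 - 12230) - 3430 = -11741 - 3430 = -15171)
H = 25 (H = (-5 - 1*(-10))**2 = (-5 + 10)**2 = 5**2 = 25)
H - l = 25 - 1*(-15171) = 25 + 15171 = 15196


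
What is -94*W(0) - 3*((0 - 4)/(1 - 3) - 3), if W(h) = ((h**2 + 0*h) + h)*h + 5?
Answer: -467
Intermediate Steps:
W(h) = 5 + h*(h + h**2) (W(h) = ((h**2 + 0) + h)*h + 5 = (h**2 + h)*h + 5 = (h + h**2)*h + 5 = h*(h + h**2) + 5 = 5 + h*(h + h**2))
-94*W(0) - 3*((0 - 4)/(1 - 3) - 3) = -94*(5 + 0**2 + 0**3) - 3*((0 - 4)/(1 - 3) - 3) = -94*(5 + 0 + 0) - 3*(-4/(-2) - 3) = -94*5 - 3*(-4*(-1/2) - 3) = -470 - 3*(2 - 3) = -470 - 3*(-1) = -470 + 3 = -467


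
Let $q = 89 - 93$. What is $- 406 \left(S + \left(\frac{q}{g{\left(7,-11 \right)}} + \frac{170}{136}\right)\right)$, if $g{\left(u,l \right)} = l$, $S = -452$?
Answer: $\frac{4022851}{22} \approx 1.8286 \cdot 10^{5}$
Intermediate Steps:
$q = -4$
$- 406 \left(S + \left(\frac{q}{g{\left(7,-11 \right)}} + \frac{170}{136}\right)\right) = - 406 \left(-452 + \left(- \frac{4}{-11} + \frac{170}{136}\right)\right) = - 406 \left(-452 + \left(\left(-4\right) \left(- \frac{1}{11}\right) + 170 \cdot \frac{1}{136}\right)\right) = - 406 \left(-452 + \left(\frac{4}{11} + \frac{5}{4}\right)\right) = - 406 \left(-452 + \frac{71}{44}\right) = \left(-406\right) \left(- \frac{19817}{44}\right) = \frac{4022851}{22}$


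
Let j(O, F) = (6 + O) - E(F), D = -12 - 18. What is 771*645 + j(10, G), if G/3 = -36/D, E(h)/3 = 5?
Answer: 497296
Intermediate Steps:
E(h) = 15 (E(h) = 3*5 = 15)
D = -30
G = 18/5 (G = 3*(-36/(-30)) = 3*(-36*(-1/30)) = 3*(6/5) = 18/5 ≈ 3.6000)
j(O, F) = -9 + O (j(O, F) = (6 + O) - 1*15 = (6 + O) - 15 = -9 + O)
771*645 + j(10, G) = 771*645 + (-9 + 10) = 497295 + 1 = 497296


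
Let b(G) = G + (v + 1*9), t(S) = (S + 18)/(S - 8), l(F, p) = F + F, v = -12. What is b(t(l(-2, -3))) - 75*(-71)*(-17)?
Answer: -543175/6 ≈ -90529.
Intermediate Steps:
l(F, p) = 2*F
t(S) = (18 + S)/(-8 + S)
b(G) = -3 + G (b(G) = G + (-12 + 1*9) = G + (-12 + 9) = G - 3 = -3 + G)
b(t(l(-2, -3))) - 75*(-71)*(-17) = (-3 + (18 + 2*(-2))/(-8 + 2*(-2))) - 75*(-71)*(-17) = (-3 + (18 - 4)/(-8 - 4)) + 5325*(-17) = (-3 + 14/(-12)) - 90525 = (-3 - 1/12*14) - 90525 = (-3 - 7/6) - 90525 = -25/6 - 90525 = -543175/6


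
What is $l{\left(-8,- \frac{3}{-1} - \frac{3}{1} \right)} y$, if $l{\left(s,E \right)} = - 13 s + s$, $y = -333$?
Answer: $-31968$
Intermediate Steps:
$l{\left(s,E \right)} = - 12 s$
$l{\left(-8,- \frac{3}{-1} - \frac{3}{1} \right)} y = \left(-12\right) \left(-8\right) \left(-333\right) = 96 \left(-333\right) = -31968$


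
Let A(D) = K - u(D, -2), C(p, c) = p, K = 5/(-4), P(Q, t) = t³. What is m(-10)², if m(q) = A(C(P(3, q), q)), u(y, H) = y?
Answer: 15960025/16 ≈ 9.9750e+5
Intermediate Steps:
K = -5/4 (K = 5*(-¼) = -5/4 ≈ -1.2500)
A(D) = -5/4 - D
m(q) = -5/4 - q³
m(-10)² = (-5/4 - 1*(-10)³)² = (-5/4 - 1*(-1000))² = (-5/4 + 1000)² = (3995/4)² = 15960025/16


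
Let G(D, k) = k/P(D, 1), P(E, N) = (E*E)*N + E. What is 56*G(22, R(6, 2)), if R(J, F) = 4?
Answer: 112/253 ≈ 0.44269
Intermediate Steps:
P(E, N) = E + N*E² (P(E, N) = E²*N + E = N*E² + E = E + N*E²)
G(D, k) = k/(D*(1 + D)) (G(D, k) = k/((D*(1 + D*1))) = k/((D*(1 + D))) = k*(1/(D*(1 + D))) = k/(D*(1 + D)))
56*G(22, R(6, 2)) = 56*(4/(22*(1 + 22))) = 56*(4*(1/22)/23) = 56*(4*(1/22)*(1/23)) = 56*(2/253) = 112/253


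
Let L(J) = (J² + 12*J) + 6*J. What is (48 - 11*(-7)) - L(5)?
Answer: 10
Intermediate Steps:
L(J) = J² + 18*J
(48 - 11*(-7)) - L(5) = (48 - 11*(-7)) - 5*(18 + 5) = (48 - 1*(-77)) - 5*23 = (48 + 77) - 1*115 = 125 - 115 = 10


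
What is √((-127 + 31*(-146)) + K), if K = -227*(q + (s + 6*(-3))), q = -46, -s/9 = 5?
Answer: 7*√410 ≈ 141.74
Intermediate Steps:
s = -45 (s = -9*5 = -45)
K = 24743 (K = -227*(-46 + (-45 + 6*(-3))) = -227*(-46 + (-45 - 18)) = -227*(-46 - 63) = -227*(-109) = 24743)
√((-127 + 31*(-146)) + K) = √((-127 + 31*(-146)) + 24743) = √((-127 - 4526) + 24743) = √(-4653 + 24743) = √20090 = 7*√410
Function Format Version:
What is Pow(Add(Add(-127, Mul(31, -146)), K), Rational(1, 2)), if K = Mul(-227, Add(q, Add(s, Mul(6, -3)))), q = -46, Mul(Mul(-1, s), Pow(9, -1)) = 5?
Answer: Mul(7, Pow(410, Rational(1, 2))) ≈ 141.74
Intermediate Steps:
s = -45 (s = Mul(-9, 5) = -45)
K = 24743 (K = Mul(-227, Add(-46, Add(-45, Mul(6, -3)))) = Mul(-227, Add(-46, Add(-45, -18))) = Mul(-227, Add(-46, -63)) = Mul(-227, -109) = 24743)
Pow(Add(Add(-127, Mul(31, -146)), K), Rational(1, 2)) = Pow(Add(Add(-127, Mul(31, -146)), 24743), Rational(1, 2)) = Pow(Add(Add(-127, -4526), 24743), Rational(1, 2)) = Pow(Add(-4653, 24743), Rational(1, 2)) = Pow(20090, Rational(1, 2)) = Mul(7, Pow(410, Rational(1, 2)))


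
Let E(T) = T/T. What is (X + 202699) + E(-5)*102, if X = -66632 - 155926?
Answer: -19757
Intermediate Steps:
X = -222558
E(T) = 1
(X + 202699) + E(-5)*102 = (-222558 + 202699) + 1*102 = -19859 + 102 = -19757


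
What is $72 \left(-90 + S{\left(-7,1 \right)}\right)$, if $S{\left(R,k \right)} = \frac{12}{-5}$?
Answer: $- \frac{33264}{5} \approx -6652.8$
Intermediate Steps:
$S{\left(R,k \right)} = - \frac{12}{5}$ ($S{\left(R,k \right)} = 12 \left(- \frac{1}{5}\right) = - \frac{12}{5}$)
$72 \left(-90 + S{\left(-7,1 \right)}\right) = 72 \left(-90 - \frac{12}{5}\right) = 72 \left(- \frac{462}{5}\right) = - \frac{33264}{5}$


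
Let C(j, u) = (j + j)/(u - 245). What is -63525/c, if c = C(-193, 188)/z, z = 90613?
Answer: -328102877025/386 ≈ -8.5001e+8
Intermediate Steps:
C(j, u) = 2*j/(-245 + u) (C(j, u) = (2*j)/(-245 + u) = 2*j/(-245 + u))
c = 386/5164941 (c = (2*(-193)/(-245 + 188))/90613 = (2*(-193)/(-57))*(1/90613) = (2*(-193)*(-1/57))*(1/90613) = (386/57)*(1/90613) = 386/5164941 ≈ 7.4735e-5)
-63525/c = -63525/386/5164941 = -63525*5164941/386 = -328102877025/386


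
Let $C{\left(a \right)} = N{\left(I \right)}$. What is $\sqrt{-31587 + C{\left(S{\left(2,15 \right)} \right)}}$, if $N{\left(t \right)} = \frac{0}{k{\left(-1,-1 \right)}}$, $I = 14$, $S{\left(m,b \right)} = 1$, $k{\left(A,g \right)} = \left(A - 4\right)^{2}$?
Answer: $i \sqrt{31587} \approx 177.73 i$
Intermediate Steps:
$k{\left(A,g \right)} = \left(-4 + A\right)^{2}$
$N{\left(t \right)} = 0$ ($N{\left(t \right)} = \frac{0}{\left(-4 - 1\right)^{2}} = \frac{0}{\left(-5\right)^{2}} = \frac{0}{25} = 0 \cdot \frac{1}{25} = 0$)
$C{\left(a \right)} = 0$
$\sqrt{-31587 + C{\left(S{\left(2,15 \right)} \right)}} = \sqrt{-31587 + 0} = \sqrt{-31587} = i \sqrt{31587}$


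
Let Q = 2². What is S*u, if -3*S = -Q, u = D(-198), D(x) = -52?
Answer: -208/3 ≈ -69.333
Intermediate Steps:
u = -52
Q = 4
S = 4/3 (S = -(-1)*4/3 = -⅓*(-4) = 4/3 ≈ 1.3333)
S*u = (4/3)*(-52) = -208/3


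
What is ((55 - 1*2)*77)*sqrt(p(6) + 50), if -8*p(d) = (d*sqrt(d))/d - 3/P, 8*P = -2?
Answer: 4081*sqrt(776 - 2*sqrt(6))/4 ≈ 28331.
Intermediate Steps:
P = -1/4 (P = (1/8)*(-2) = -1/4 ≈ -0.25000)
p(d) = -3/2 - sqrt(d)/8 (p(d) = -((d*sqrt(d))/d - 3/(-1/4))/8 = -(d**(3/2)/d - 3*(-4))/8 = -(sqrt(d) + 12)/8 = -(12 + sqrt(d))/8 = -3/2 - sqrt(d)/8)
((55 - 1*2)*77)*sqrt(p(6) + 50) = ((55 - 1*2)*77)*sqrt((-3/2 - sqrt(6)/8) + 50) = ((55 - 2)*77)*sqrt(97/2 - sqrt(6)/8) = (53*77)*sqrt(97/2 - sqrt(6)/8) = 4081*sqrt(97/2 - sqrt(6)/8)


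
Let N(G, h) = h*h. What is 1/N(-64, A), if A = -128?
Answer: 1/16384 ≈ 6.1035e-5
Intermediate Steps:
N(G, h) = h²
1/N(-64, A) = 1/((-128)²) = 1/16384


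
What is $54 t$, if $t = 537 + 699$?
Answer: $66744$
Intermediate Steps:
$t = 1236$
$54 t = 54 \cdot 1236 = 66744$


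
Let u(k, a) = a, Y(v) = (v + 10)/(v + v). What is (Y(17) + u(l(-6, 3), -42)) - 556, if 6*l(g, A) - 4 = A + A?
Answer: -20305/34 ≈ -597.21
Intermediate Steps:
Y(v) = (10 + v)/(2*v) (Y(v) = (10 + v)/((2*v)) = (10 + v)*(1/(2*v)) = (10 + v)/(2*v))
l(g, A) = ⅔ + A/3 (l(g, A) = ⅔ + (A + A)/6 = ⅔ + (2*A)/6 = ⅔ + A/3)
(Y(17) + u(l(-6, 3), -42)) - 556 = ((½)*(10 + 17)/17 - 42) - 556 = ((½)*(1/17)*27 - 42) - 556 = (27/34 - 42) - 556 = -1401/34 - 556 = -20305/34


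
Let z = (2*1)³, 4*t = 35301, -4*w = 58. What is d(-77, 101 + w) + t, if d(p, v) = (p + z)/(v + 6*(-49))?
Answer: 14650467/1660 ≈ 8825.6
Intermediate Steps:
w = -29/2 (w = -¼*58 = -29/2 ≈ -14.500)
t = 35301/4 (t = (¼)*35301 = 35301/4 ≈ 8825.3)
z = 8 (z = 2³ = 8)
d(p, v) = (8 + p)/(-294 + v) (d(p, v) = (p + 8)/(v + 6*(-49)) = (8 + p)/(v - 294) = (8 + p)/(-294 + v))
d(-77, 101 + w) + t = (8 - 77)/(-294 + (101 - 29/2)) + 35301/4 = -69/(-294 + 173/2) + 35301/4 = -69/(-415/2) + 35301/4 = -2/415*(-69) + 35301/4 = 138/415 + 35301/4 = 14650467/1660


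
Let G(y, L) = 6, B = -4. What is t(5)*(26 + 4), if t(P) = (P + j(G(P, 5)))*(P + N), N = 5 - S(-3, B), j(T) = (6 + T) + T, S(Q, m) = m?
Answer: 9660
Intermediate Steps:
j(T) = 6 + 2*T
N = 9 (N = 5 - 1*(-4) = 5 + 4 = 9)
t(P) = (9 + P)*(18 + P) (t(P) = (P + (6 + 2*6))*(P + 9) = (P + (6 + 12))*(9 + P) = (P + 18)*(9 + P) = (18 + P)*(9 + P) = (9 + P)*(18 + P))
t(5)*(26 + 4) = (162 + 5² + 27*5)*(26 + 4) = (162 + 25 + 135)*30 = 322*30 = 9660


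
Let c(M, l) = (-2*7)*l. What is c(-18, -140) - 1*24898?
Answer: -22938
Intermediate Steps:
c(M, l) = -14*l
c(-18, -140) - 1*24898 = -14*(-140) - 1*24898 = 1960 - 24898 = -22938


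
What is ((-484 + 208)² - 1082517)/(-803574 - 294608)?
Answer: 1006341/1098182 ≈ 0.91637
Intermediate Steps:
((-484 + 208)² - 1082517)/(-803574 - 294608) = ((-276)² - 1082517)/(-1098182) = (76176 - 1082517)*(-1/1098182) = -1006341*(-1/1098182) = 1006341/1098182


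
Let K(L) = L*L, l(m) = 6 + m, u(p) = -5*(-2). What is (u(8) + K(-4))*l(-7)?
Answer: -26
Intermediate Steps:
u(p) = 10
K(L) = L²
(u(8) + K(-4))*l(-7) = (10 + (-4)²)*(6 - 7) = (10 + 16)*(-1) = 26*(-1) = -26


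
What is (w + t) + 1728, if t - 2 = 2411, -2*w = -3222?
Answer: 5752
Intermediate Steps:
w = 1611 (w = -½*(-3222) = 1611)
t = 2413 (t = 2 + 2411 = 2413)
(w + t) + 1728 = (1611 + 2413) + 1728 = 4024 + 1728 = 5752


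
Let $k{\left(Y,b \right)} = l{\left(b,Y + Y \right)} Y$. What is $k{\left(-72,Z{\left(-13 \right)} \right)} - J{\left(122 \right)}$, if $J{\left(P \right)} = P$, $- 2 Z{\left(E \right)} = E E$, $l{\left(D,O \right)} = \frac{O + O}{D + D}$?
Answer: $- \frac{41354}{169} \approx -244.7$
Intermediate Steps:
$l{\left(D,O \right)} = \frac{O}{D}$ ($l{\left(D,O \right)} = \frac{2 O}{2 D} = 2 O \frac{1}{2 D} = \frac{O}{D}$)
$Z{\left(E \right)} = - \frac{E^{2}}{2}$ ($Z{\left(E \right)} = - \frac{E E}{2} = - \frac{E^{2}}{2}$)
$k{\left(Y,b \right)} = \frac{2 Y^{2}}{b}$ ($k{\left(Y,b \right)} = \frac{Y + Y}{b} Y = \frac{2 Y}{b} Y = \frac{2 Y^{2}}{b}$)
$k{\left(-72,Z{\left(-13 \right)} \right)} - J{\left(122 \right)} = \frac{2 \left(-72\right)^{2}}{\left(- \frac{1}{2}\right) \left(-13\right)^{2}} - 122 = 2 \cdot 5184 \frac{1}{\left(- \frac{1}{2}\right) 169} - 122 = 2 \cdot 5184 \frac{1}{- \frac{169}{2}} - 122 = 2 \cdot 5184 \left(- \frac{2}{169}\right) - 122 = - \frac{20736}{169} - 122 = - \frac{41354}{169}$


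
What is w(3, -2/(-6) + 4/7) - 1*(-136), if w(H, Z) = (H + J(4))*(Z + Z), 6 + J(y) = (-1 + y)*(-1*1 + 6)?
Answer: 1104/7 ≈ 157.71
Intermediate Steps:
J(y) = -11 + 5*y (J(y) = -6 + (-1 + y)*(-1*1 + 6) = -6 + (-1 + y)*(-1 + 6) = -6 + (-1 + y)*5 = -6 + (-5 + 5*y) = -11 + 5*y)
w(H, Z) = 2*Z*(9 + H) (w(H, Z) = (H + (-11 + 5*4))*(Z + Z) = (H + (-11 + 20))*(2*Z) = (H + 9)*(2*Z) = (9 + H)*(2*Z) = 2*Z*(9 + H))
w(3, -2/(-6) + 4/7) - 1*(-136) = 2*(-2/(-6) + 4/7)*(9 + 3) - 1*(-136) = 2*(-2*(-⅙) + 4*(⅐))*12 + 136 = 2*(⅓ + 4/7)*12 + 136 = 2*(19/21)*12 + 136 = 152/7 + 136 = 1104/7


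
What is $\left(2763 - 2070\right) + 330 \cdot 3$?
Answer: $1683$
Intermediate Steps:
$\left(2763 - 2070\right) + 330 \cdot 3 = 693 + 990 = 1683$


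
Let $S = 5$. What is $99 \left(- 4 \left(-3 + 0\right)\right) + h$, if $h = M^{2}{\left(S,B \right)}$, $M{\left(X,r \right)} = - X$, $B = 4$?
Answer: $1213$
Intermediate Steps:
$h = 25$ ($h = \left(\left(-1\right) 5\right)^{2} = \left(-5\right)^{2} = 25$)
$99 \left(- 4 \left(-3 + 0\right)\right) + h = 99 \left(- 4 \left(-3 + 0\right)\right) + 25 = 99 \left(\left(-4\right) \left(-3\right)\right) + 25 = 99 \cdot 12 + 25 = 1188 + 25 = 1213$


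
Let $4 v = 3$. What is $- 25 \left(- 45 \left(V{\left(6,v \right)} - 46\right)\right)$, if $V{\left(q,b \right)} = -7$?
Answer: $-59625$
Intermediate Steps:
$v = \frac{3}{4}$ ($v = \frac{1}{4} \cdot 3 = \frac{3}{4} \approx 0.75$)
$- 25 \left(- 45 \left(V{\left(6,v \right)} - 46\right)\right) = - 25 \left(- 45 \left(-7 - 46\right)\right) = - 25 \left(\left(-45\right) \left(-53\right)\right) = \left(-25\right) 2385 = -59625$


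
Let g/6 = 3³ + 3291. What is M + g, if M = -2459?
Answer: 17449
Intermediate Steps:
g = 19908 (g = 6*(3³ + 3291) = 6*(27 + 3291) = 6*3318 = 19908)
M + g = -2459 + 19908 = 17449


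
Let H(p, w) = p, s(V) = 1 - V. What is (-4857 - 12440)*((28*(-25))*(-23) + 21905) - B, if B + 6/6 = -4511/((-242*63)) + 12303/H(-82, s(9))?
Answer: -205457121466403/312543 ≈ -6.5737e+8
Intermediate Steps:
B = -47112952/312543 (B = -1 + (-4511/((-242*63)) + 12303/(-82)) = -1 + (-4511/(-15246) + 12303*(-1/82)) = -1 + (-4511*(-1/15246) - 12303/82) = -1 + (4511/15246 - 12303/82) = -1 - 46800409/312543 = -47112952/312543 ≈ -150.74)
(-4857 - 12440)*((28*(-25))*(-23) + 21905) - B = (-4857 - 12440)*((28*(-25))*(-23) + 21905) - 1*(-47112952/312543) = -17297*(-700*(-23) + 21905) + 47112952/312543 = -17297*(16100 + 21905) + 47112952/312543 = -17297*38005 + 47112952/312543 = -657372485 + 47112952/312543 = -205457121466403/312543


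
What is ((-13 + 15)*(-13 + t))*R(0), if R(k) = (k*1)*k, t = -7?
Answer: 0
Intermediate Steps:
R(k) = k² (R(k) = k*k = k²)
((-13 + 15)*(-13 + t))*R(0) = ((-13 + 15)*(-13 - 7))*0² = (2*(-20))*0 = -40*0 = 0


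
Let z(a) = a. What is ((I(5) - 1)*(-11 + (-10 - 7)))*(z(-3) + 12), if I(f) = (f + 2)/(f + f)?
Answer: 378/5 ≈ 75.600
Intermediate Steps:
I(f) = (2 + f)/(2*f) (I(f) = (2 + f)/((2*f)) = (2 + f)*(1/(2*f)) = (2 + f)/(2*f))
((I(5) - 1)*(-11 + (-10 - 7)))*(z(-3) + 12) = (((½)*(2 + 5)/5 - 1)*(-11 + (-10 - 7)))*(-3 + 12) = (((½)*(⅕)*7 - 1)*(-11 - 17))*9 = ((7/10 - 1)*(-28))*9 = -3/10*(-28)*9 = (42/5)*9 = 378/5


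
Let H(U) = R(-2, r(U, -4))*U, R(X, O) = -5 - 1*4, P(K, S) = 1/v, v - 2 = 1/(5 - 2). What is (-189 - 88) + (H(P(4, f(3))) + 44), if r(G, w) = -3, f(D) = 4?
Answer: -1658/7 ≈ -236.86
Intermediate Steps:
v = 7/3 (v = 2 + 1/(5 - 2) = 2 + 1/3 = 2 + ⅓ = 7/3 ≈ 2.3333)
P(K, S) = 3/7 (P(K, S) = 1/(7/3) = 3/7)
R(X, O) = -9 (R(X, O) = -5 - 4 = -9)
H(U) = -9*U
(-189 - 88) + (H(P(4, f(3))) + 44) = (-189 - 88) + (-9*3/7 + 44) = -277 + (-27/7 + 44) = -277 + 281/7 = -1658/7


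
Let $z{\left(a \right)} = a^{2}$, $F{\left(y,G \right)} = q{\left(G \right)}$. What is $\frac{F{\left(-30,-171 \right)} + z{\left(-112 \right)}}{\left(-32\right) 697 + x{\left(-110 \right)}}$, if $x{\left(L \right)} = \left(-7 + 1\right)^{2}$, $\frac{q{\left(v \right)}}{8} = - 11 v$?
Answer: $- \frac{6898}{5567} \approx -1.2391$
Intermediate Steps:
$q{\left(v \right)} = - 88 v$ ($q{\left(v \right)} = 8 \left(- 11 v\right) = - 88 v$)
$F{\left(y,G \right)} = - 88 G$
$x{\left(L \right)} = 36$ ($x{\left(L \right)} = \left(-6\right)^{2} = 36$)
$\frac{F{\left(-30,-171 \right)} + z{\left(-112 \right)}}{\left(-32\right) 697 + x{\left(-110 \right)}} = \frac{\left(-88\right) \left(-171\right) + \left(-112\right)^{2}}{\left(-32\right) 697 + 36} = \frac{15048 + 12544}{-22304 + 36} = \frac{27592}{-22268} = 27592 \left(- \frac{1}{22268}\right) = - \frac{6898}{5567}$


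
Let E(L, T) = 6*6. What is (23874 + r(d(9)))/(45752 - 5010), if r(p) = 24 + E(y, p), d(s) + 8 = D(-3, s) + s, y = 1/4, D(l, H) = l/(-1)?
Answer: 11967/20371 ≈ 0.58745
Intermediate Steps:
D(l, H) = -l (D(l, H) = l*(-1) = -l)
y = ¼ ≈ 0.25000
E(L, T) = 36
d(s) = -5 + s (d(s) = -8 + (-1*(-3) + s) = -8 + (3 + s) = -5 + s)
r(p) = 60 (r(p) = 24 + 36 = 60)
(23874 + r(d(9)))/(45752 - 5010) = (23874 + 60)/(45752 - 5010) = 23934/40742 = 23934*(1/40742) = 11967/20371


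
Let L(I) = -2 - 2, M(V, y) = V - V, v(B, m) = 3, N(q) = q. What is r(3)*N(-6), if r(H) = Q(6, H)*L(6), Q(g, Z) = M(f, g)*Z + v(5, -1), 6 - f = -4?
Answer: 72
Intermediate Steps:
f = 10 (f = 6 - 1*(-4) = 6 + 4 = 10)
M(V, y) = 0
L(I) = -4
Q(g, Z) = 3 (Q(g, Z) = 0*Z + 3 = 0 + 3 = 3)
r(H) = -12 (r(H) = 3*(-4) = -12)
r(3)*N(-6) = -12*(-6) = 72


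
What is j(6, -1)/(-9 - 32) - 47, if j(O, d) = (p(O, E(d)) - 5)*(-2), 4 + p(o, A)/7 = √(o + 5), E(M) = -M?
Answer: -1993/41 + 14*√11/41 ≈ -47.477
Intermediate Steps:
p(o, A) = -28 + 7*√(5 + o) (p(o, A) = -28 + 7*√(o + 5) = -28 + 7*√(5 + o))
j(O, d) = 66 - 14*√(5 + O) (j(O, d) = ((-28 + 7*√(5 + O)) - 5)*(-2) = (-33 + 7*√(5 + O))*(-2) = 66 - 14*√(5 + O))
j(6, -1)/(-9 - 32) - 47 = (66 - 14*√(5 + 6))/(-9 - 32) - 47 = (66 - 14*√11)/(-41) - 47 = (66 - 14*√11)*(-1/41) - 47 = (-66/41 + 14*√11/41) - 47 = -1993/41 + 14*√11/41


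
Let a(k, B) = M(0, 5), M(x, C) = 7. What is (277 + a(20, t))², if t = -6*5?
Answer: 80656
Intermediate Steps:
t = -30
a(k, B) = 7
(277 + a(20, t))² = (277 + 7)² = 284² = 80656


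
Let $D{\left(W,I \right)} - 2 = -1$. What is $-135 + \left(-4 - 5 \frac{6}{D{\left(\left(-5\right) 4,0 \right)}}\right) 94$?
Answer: $-3331$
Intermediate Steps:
$D{\left(W,I \right)} = 1$ ($D{\left(W,I \right)} = 2 - 1 = 1$)
$-135 + \left(-4 - 5 \frac{6}{D{\left(\left(-5\right) 4,0 \right)}}\right) 94 = -135 + \left(-4 - 5 \cdot \frac{6}{1}\right) 94 = -135 + \left(-4 - 5 \cdot 6 \cdot 1\right) 94 = -135 + \left(-4 - 30\right) 94 = -135 - 3196 = -3331$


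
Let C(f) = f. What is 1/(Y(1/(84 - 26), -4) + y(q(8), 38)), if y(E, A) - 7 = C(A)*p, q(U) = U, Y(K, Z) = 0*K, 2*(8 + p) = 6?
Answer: -1/183 ≈ -0.0054645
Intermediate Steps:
p = -5 (p = -8 + (½)*6 = -8 + 3 = -5)
Y(K, Z) = 0
y(E, A) = 7 - 5*A (y(E, A) = 7 + A*(-5) = 7 - 5*A)
1/(Y(1/(84 - 26), -4) + y(q(8), 38)) = 1/(0 + (7 - 5*38)) = 1/(0 + (7 - 190)) = 1/(0 - 183) = 1/(-183) = -1/183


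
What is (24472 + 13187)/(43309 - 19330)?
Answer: 12553/7993 ≈ 1.5705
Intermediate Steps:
(24472 + 13187)/(43309 - 19330) = 37659/23979 = 37659*(1/23979) = 12553/7993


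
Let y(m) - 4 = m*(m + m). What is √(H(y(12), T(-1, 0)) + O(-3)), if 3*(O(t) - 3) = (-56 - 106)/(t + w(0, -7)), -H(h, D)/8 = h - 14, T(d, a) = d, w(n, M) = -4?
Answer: I*√108451/7 ≈ 47.046*I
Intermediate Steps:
y(m) = 4 + 2*m² (y(m) = 4 + m*(m + m) = 4 + m*(2*m) = 4 + 2*m²)
H(h, D) = 112 - 8*h (H(h, D) = -8*(h - 14) = -8*(-14 + h) = 112 - 8*h)
O(t) = 3 - 54/(-4 + t) (O(t) = 3 + ((-56 - 106)/(t - 4))/3 = 3 + (-162/(-4 + t))/3 = 3 - 54/(-4 + t))
√(H(y(12), T(-1, 0)) + O(-3)) = √((112 - 8*(4 + 2*12²)) + 3*(-22 - 3)/(-4 - 3)) = √((112 - 8*(4 + 2*144)) + 3*(-25)/(-7)) = √((112 - 8*(4 + 288)) + 3*(-⅐)*(-25)) = √((112 - 8*292) + 75/7) = √((112 - 2336) + 75/7) = √(-2224 + 75/7) = √(-15493/7) = I*√108451/7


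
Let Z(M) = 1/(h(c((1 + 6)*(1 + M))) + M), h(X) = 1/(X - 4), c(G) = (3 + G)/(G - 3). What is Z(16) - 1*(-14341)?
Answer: 38405369/2678 ≈ 14341.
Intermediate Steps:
c(G) = (3 + G)/(-3 + G)
h(X) = 1/(-4 + X)
Z(M) = 1/(M + 1/(-4 + (10 + 7*M)/(4 + 7*M))) (Z(M) = 1/(1/(-4 + (3 + (1 + 6)*(1 + M))/(-3 + (1 + 6)*(1 + M))) + M) = 1/(1/(-4 + (3 + 7*(1 + M))/(-3 + 7*(1 + M))) + M) = 1/(1/(-4 + (3 + (7 + 7*M))/(-3 + (7 + 7*M))) + M) = 1/(1/(-4 + (10 + 7*M)/(4 + 7*M)) + M) = 1/(M + 1/(-4 + (10 + 7*M)/(4 + 7*M))))
Z(16) - 1*(-14341) = 3*(2 + 7*16)/(-4 - 1*16 + 21*16²) - 1*(-14341) = 3*(2 + 112)/(-4 - 16 + 21*256) + 14341 = 3*114/(-4 - 16 + 5376) + 14341 = 3*114/5356 + 14341 = 3*(1/5356)*114 + 14341 = 171/2678 + 14341 = 38405369/2678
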